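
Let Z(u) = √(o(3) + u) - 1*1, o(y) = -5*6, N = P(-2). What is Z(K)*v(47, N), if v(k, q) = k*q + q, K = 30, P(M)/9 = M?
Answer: 864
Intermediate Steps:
P(M) = 9*M
N = -18 (N = 9*(-2) = -18)
o(y) = -30
v(k, q) = q + k*q
Z(u) = -1 + √(-30 + u) (Z(u) = √(-30 + u) - 1*1 = √(-30 + u) - 1 = -1 + √(-30 + u))
Z(K)*v(47, N) = (-1 + √(-30 + 30))*(-18*(1 + 47)) = (-1 + √0)*(-18*48) = (-1 + 0)*(-864) = -1*(-864) = 864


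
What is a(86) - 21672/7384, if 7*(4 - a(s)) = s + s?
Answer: -151875/6461 ≈ -23.506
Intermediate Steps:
a(s) = 4 - 2*s/7 (a(s) = 4 - (s + s)/7 = 4 - 2*s/7)
a(86) - 21672/7384 = (4 - 2/7*86) - 21672/7384 = (4 - 172/7) - 21672/7384 = -144/7 - 1*2709/923 = -144/7 - 2709/923 = -151875/6461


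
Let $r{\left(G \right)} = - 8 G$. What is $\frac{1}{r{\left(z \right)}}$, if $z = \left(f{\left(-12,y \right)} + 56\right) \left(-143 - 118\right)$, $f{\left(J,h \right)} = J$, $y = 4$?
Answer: $\frac{1}{91872} \approx 1.0885 \cdot 10^{-5}$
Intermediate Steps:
$z = -11484$ ($z = \left(-12 + 56\right) \left(-143 - 118\right) = 44 \left(-261\right) = -11484$)
$\frac{1}{r{\left(z \right)}} = \frac{1}{\left(-8\right) \left(-11484\right)} = \frac{1}{91872}$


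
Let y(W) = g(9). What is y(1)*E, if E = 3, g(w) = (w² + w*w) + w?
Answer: 513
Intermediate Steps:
g(w) = w + 2*w² (g(w) = (w² + w²) + w = 2*w² + w = w + 2*w²)
y(W) = 171 (y(W) = 9*(1 + 2*9) = 9*(1 + 18) = 9*19 = 171)
y(1)*E = 171*3 = 513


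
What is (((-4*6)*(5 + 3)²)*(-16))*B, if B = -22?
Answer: -540672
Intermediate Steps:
(((-4*6)*(5 + 3)²)*(-16))*B = (((-4*6)*(5 + 3)²)*(-16))*(-22) = (-24*8²*(-16))*(-22) = (-24*64*(-16))*(-22) = -1536*(-16)*(-22) = 24576*(-22) = -540672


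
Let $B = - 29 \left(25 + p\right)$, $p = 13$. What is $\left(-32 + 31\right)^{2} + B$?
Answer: $-1101$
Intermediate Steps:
$B = -1102$ ($B = - 29 \left(25 + 13\right) = - 29 \cdot 38 = \left(-1\right) 1102 = -1102$)
$\left(-32 + 31\right)^{2} + B = \left(-32 + 31\right)^{2} - 1102 = \left(-1\right)^{2} - 1102 = 1 - 1102 = -1101$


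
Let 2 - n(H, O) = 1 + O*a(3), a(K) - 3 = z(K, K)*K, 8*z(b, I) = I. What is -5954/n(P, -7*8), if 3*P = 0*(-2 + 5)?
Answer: -2977/116 ≈ -25.664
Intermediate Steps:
P = 0 (P = (0*(-2 + 5))/3 = (0*3)/3 = (⅓)*0 = 0)
z(b, I) = I/8
a(K) = 3 + K²/8 (a(K) = 3 + (K/8)*K = 3 + K²/8)
n(H, O) = 1 - 33*O/8 (n(H, O) = 2 - (1 + O*(3 + (⅛)*3²)) = 2 - (1 + O*(3 + (⅛)*9)) = 2 - (1 + O*(3 + 9/8)) = 2 - (1 + O*(33/8)) = 2 - (1 + 33*O/8) = 2 + (-1 - 33*O/8) = 1 - 33*O/8)
-5954/n(P, -7*8) = -5954/(1 - (-231)*8/8) = -5954/(1 - 33/8*(-56)) = -5954/(1 + 231) = -5954/232 = -5954*1/232 = -2977/116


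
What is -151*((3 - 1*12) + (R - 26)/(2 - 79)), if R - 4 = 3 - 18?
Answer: 99056/77 ≈ 1286.4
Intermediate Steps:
R = -11 (R = 4 + (3 - 18) = 4 - 15 = -11)
-151*((3 - 1*12) + (R - 26)/(2 - 79)) = -151*((3 - 1*12) + (-11 - 26)/(2 - 79)) = -151*((3 - 12) - 37/(-77)) = -151*(-9 - 37*(-1/77)) = -151*(-9 + 37/77) = -151*(-656/77) = 99056/77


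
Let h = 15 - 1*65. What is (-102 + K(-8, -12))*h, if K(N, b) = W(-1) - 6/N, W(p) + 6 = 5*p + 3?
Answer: 10925/2 ≈ 5462.5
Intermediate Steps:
h = -50 (h = 15 - 65 = -50)
W(p) = -3 + 5*p (W(p) = -6 + (5*p + 3) = -6 + (3 + 5*p) = -3 + 5*p)
K(N, b) = -8 - 6/N (K(N, b) = (-3 + 5*(-1)) - 6/N = (-3 - 5) - 6/N = -8 - 6/N)
(-102 + K(-8, -12))*h = (-102 + (-8 - 6/(-8)))*(-50) = (-102 + (-8 - 6*(-1/8)))*(-50) = (-102 + (-8 + 3/4))*(-50) = (-102 - 29/4)*(-50) = -437/4*(-50) = 10925/2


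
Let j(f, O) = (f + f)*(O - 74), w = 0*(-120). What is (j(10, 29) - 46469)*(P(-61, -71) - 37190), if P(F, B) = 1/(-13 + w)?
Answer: 22901537799/13 ≈ 1.7617e+9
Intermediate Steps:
w = 0
j(f, O) = 2*f*(-74 + O) (j(f, O) = (2*f)*(-74 + O) = 2*f*(-74 + O))
P(F, B) = -1/13 (P(F, B) = 1/(-13 + 0) = 1/(-13) = -1/13)
(j(10, 29) - 46469)*(P(-61, -71) - 37190) = (2*10*(-74 + 29) - 46469)*(-1/13 - 37190) = (2*10*(-45) - 46469)*(-483471/13) = (-900 - 46469)*(-483471/13) = -47369*(-483471/13) = 22901537799/13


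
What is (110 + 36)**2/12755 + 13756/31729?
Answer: 851793144/404703395 ≈ 2.1047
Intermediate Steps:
(110 + 36)**2/12755 + 13756/31729 = 146**2*(1/12755) + 13756*(1/31729) = 21316*(1/12755) + 13756/31729 = 21316/12755 + 13756/31729 = 851793144/404703395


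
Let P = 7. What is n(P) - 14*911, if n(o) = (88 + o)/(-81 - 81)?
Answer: -2066243/162 ≈ -12755.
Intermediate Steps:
n(o) = -44/81 - o/162 (n(o) = (88 + o)/(-162) = (88 + o)*(-1/162) = -44/81 - o/162)
n(P) - 14*911 = (-44/81 - 1/162*7) - 14*911 = (-44/81 - 7/162) - 12754 = -95/162 - 12754 = -2066243/162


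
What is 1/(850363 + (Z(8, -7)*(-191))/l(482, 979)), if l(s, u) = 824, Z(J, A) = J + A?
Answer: 824/700698921 ≈ 1.1760e-6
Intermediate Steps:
Z(J, A) = A + J
1/(850363 + (Z(8, -7)*(-191))/l(482, 979)) = 1/(850363 + ((-7 + 8)*(-191))/824) = 1/(850363 + (1*(-191))*(1/824)) = 1/(850363 - 191*1/824) = 1/(850363 - 191/824) = 1/(700698921/824) = 824/700698921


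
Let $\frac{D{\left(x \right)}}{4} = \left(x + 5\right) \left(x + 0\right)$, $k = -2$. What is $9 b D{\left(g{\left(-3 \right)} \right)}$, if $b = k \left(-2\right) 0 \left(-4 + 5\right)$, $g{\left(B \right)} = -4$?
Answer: $0$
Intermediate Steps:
$D{\left(x \right)} = 4 x \left(5 + x\right)$ ($D{\left(x \right)} = 4 \left(x + 5\right) \left(x + 0\right) = 4 \left(5 + x\right) x = 4 x \left(5 + x\right)$)
$b = 0$ ($b = \left(-2\right) \left(-2\right) 0 \left(-4 + 5\right) = 4 \cdot 0 \cdot 1 = 0 \cdot 1 = 0$)
$9 b D{\left(g{\left(-3 \right)} \right)} = 9 \cdot 0 \cdot 4 \left(-4\right) \left(5 - 4\right) = 0 \cdot 4 \left(-4\right) 1 = 0 \left(-16\right) = 0$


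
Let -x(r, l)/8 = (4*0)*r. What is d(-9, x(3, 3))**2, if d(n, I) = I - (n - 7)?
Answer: 256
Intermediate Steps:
x(r, l) = 0 (x(r, l) = -8*4*0*r = -0*r = -8*0 = 0)
d(n, I) = 7 + I - n (d(n, I) = I - (-7 + n) = I + (7 - n) = 7 + I - n)
d(-9, x(3, 3))**2 = (7 + 0 - 1*(-9))**2 = (7 + 0 + 9)**2 = 16**2 = 256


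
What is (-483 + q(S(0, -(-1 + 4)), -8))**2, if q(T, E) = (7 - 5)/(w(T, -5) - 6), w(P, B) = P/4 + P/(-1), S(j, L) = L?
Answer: 52606009/225 ≈ 2.3380e+5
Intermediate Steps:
w(P, B) = -3*P/4 (w(P, B) = P*(1/4) + P*(-1) = P/4 - P = -3*P/4)
q(T, E) = 2/(-6 - 3*T/4) (q(T, E) = (7 - 5)/(-3*T/4 - 6) = 2/(-6 - 3*T/4))
(-483 + q(S(0, -(-1 + 4)), -8))**2 = (-483 - 8/(24 + 3*(-(-1 + 4))))**2 = (-483 - 8/(24 + 3*(-1*3)))**2 = (-483 - 8/(24 + 3*(-3)))**2 = (-483 - 8/(24 - 9))**2 = (-483 - 8/15)**2 = (-7253/15)**2 = 52606009/225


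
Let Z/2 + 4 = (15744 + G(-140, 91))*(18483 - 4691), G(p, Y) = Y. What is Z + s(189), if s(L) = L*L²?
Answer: 443543901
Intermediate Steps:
s(L) = L³
Z = 436792632 (Z = -8 + 2*((15744 + 91)*(18483 - 4691)) = -8 + 2*(15835*13792) = -8 + 2*218396320 = -8 + 436792640 = 436792632)
Z + s(189) = 436792632 + 189³ = 436792632 + 6751269 = 443543901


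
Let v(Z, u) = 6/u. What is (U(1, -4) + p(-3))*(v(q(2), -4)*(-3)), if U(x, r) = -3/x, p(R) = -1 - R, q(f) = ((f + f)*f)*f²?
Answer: -9/2 ≈ -4.5000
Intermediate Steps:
q(f) = 2*f⁴ (q(f) = ((2*f)*f)*f² = (2*f²)*f² = 2*f⁴)
(U(1, -4) + p(-3))*(v(q(2), -4)*(-3)) = (-3/1 + (-1 - 1*(-3)))*((6/(-4))*(-3)) = (-3*1 + (-1 + 3))*((6*(-¼))*(-3)) = (-3 + 2)*(-3/2*(-3)) = -1*9/2 = -9/2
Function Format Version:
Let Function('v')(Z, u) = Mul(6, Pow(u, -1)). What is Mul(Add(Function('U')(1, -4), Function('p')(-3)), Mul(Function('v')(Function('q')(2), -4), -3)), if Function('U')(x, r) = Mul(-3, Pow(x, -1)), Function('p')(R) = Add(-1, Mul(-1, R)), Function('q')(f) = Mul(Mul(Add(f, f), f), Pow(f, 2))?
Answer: Rational(-9, 2) ≈ -4.5000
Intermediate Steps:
Function('q')(f) = Mul(2, Pow(f, 4)) (Function('q')(f) = Mul(Mul(Mul(2, f), f), Pow(f, 2)) = Mul(Mul(2, Pow(f, 2)), Pow(f, 2)) = Mul(2, Pow(f, 4)))
Mul(Add(Function('U')(1, -4), Function('p')(-3)), Mul(Function('v')(Function('q')(2), -4), -3)) = Mul(Add(Mul(-3, Pow(1, -1)), Add(-1, Mul(-1, -3))), Mul(Mul(6, Pow(-4, -1)), -3)) = Mul(Add(Mul(-3, 1), Add(-1, 3)), Mul(Mul(6, Rational(-1, 4)), -3)) = Mul(Add(-3, 2), Mul(Rational(-3, 2), -3)) = Mul(-1, Rational(9, 2)) = Rational(-9, 2)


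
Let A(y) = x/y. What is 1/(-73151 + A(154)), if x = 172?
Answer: -77/5632541 ≈ -1.3671e-5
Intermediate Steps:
A(y) = 172/y
1/(-73151 + A(154)) = 1/(-73151 + 172/154) = 1/(-73151 + 172*(1/154)) = 1/(-73151 + 86/77) = 1/(-5632541/77) = -77/5632541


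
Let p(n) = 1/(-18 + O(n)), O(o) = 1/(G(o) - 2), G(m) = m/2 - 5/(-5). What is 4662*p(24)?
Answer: -51282/197 ≈ -260.31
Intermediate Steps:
G(m) = 1 + m/2 (G(m) = m*(½) - 5*(-⅕) = m/2 + 1 = 1 + m/2)
O(o) = 1/(-1 + o/2) (O(o) = 1/((1 + o/2) - 2) = 1/(-1 + o/2))
p(n) = 1/(-18 + 2/(-2 + n))
4662*p(24) = 4662*((2 - 1*24)/(2*(-19 + 9*24))) = 4662*((2 - 24)/(2*(-19 + 216))) = 4662*((½)*(-22)/197) = 4662*((½)*(1/197)*(-22)) = 4662*(-11/197) = -51282/197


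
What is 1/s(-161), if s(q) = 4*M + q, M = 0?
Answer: -1/161 ≈ -0.0062112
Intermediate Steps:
s(q) = q (s(q) = 4*0 + q = 0 + q = q)
1/s(-161) = 1/(-161) = -1/161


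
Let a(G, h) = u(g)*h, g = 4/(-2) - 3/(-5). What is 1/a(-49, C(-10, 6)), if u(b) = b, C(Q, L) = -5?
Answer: ⅐ ≈ 0.14286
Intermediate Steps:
g = -7/5 (g = 4*(-½) - 3*(-⅕) = -2 + ⅗ = -7/5 ≈ -1.4000)
a(G, h) = -7*h/5
1/a(-49, C(-10, 6)) = 1/(-7/5*(-5)) = 1/7 = ⅐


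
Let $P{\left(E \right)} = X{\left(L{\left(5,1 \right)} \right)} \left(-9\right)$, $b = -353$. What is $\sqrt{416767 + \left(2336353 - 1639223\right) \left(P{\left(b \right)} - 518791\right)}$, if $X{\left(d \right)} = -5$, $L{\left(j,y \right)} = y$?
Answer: $i \sqrt{361632982213} \approx 6.0136 \cdot 10^{5} i$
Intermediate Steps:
$P{\left(E \right)} = 45$ ($P{\left(E \right)} = \left(-5\right) \left(-9\right) = 45$)
$\sqrt{416767 + \left(2336353 - 1639223\right) \left(P{\left(b \right)} - 518791\right)} = \sqrt{416767 + \left(2336353 - 1639223\right) \left(45 - 518791\right)} = \sqrt{416767 + 697130 \left(-518746\right)} = \sqrt{416767 - 361633398980} = \sqrt{-361632982213} = i \sqrt{361632982213}$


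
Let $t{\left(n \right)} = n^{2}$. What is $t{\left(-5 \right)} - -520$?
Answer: $545$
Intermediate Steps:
$t{\left(-5 \right)} - -520 = \left(-5\right)^{2} - -520 = 25 + 520 = 545$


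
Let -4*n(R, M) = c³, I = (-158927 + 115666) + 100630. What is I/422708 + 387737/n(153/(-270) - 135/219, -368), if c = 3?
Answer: -50430506017/877932 ≈ -57442.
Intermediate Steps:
I = 57369 (I = -43261 + 100630 = 57369)
n(R, M) = -27/4 (n(R, M) = -¼*3³ = -¼*27 = -27/4)
I/422708 + 387737/n(153/(-270) - 135/219, -368) = 57369/422708 + 387737/(-27/4) = 57369*(1/422708) + 387737*(-4/27) = 4413/32516 - 1550948/27 = -50430506017/877932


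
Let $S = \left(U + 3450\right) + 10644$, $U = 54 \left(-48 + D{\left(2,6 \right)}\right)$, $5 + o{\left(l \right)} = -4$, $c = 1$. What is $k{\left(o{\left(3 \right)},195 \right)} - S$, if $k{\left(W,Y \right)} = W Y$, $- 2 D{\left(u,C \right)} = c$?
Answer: $-13230$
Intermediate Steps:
$o{\left(l \right)} = -9$ ($o{\left(l \right)} = -5 - 4 = -9$)
$D{\left(u,C \right)} = - \frac{1}{2}$ ($D{\left(u,C \right)} = \left(- \frac{1}{2}\right) 1 = - \frac{1}{2}$)
$U = -2619$ ($U = 54 \left(-48 - \frac{1}{2}\right) = 54 \left(- \frac{97}{2}\right) = -2619$)
$S = 11475$ ($S = \left(-2619 + 3450\right) + 10644 = 831 + 10644 = 11475$)
$k{\left(o{\left(3 \right)},195 \right)} - S = \left(-9\right) 195 - 11475 = -1755 - 11475 = -13230$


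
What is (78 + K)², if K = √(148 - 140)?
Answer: 6092 + 312*√2 ≈ 6533.2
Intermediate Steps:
K = 2*√2 (K = √8 = 2*√2 ≈ 2.8284)
(78 + K)² = (78 + 2*√2)²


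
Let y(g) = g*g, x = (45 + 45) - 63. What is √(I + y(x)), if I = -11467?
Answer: I*√10738 ≈ 103.62*I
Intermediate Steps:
x = 27 (x = 90 - 63 = 27)
y(g) = g²
√(I + y(x)) = √(-11467 + 27²) = √(-11467 + 729) = √(-10738) = I*√10738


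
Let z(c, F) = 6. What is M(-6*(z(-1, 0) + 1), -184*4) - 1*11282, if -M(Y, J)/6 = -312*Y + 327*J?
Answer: 1354126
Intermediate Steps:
M(Y, J) = -1962*J + 1872*Y (M(Y, J) = -6*(-312*Y + 327*J) = -1962*J + 1872*Y)
M(-6*(z(-1, 0) + 1), -184*4) - 1*11282 = (-(-361008)*4 + 1872*(-6*(6 + 1))) - 1*11282 = (-1962*(-736) + 1872*(-6*7)) - 11282 = (1444032 + 1872*(-42)) - 11282 = (1444032 - 78624) - 11282 = 1365408 - 11282 = 1354126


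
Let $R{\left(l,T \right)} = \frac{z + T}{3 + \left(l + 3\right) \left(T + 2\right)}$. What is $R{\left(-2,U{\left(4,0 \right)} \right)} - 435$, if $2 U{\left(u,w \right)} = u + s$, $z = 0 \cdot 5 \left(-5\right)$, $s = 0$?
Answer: $- \frac{3043}{7} \approx -434.71$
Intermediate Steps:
$z = 0$ ($z = 0 \left(-5\right) = 0$)
$U{\left(u,w \right)} = \frac{u}{2}$ ($U{\left(u,w \right)} = \frac{u + 0}{2} = \frac{u}{2}$)
$R{\left(l,T \right)} = \frac{T}{3 + \left(2 + T\right) \left(3 + l\right)}$ ($R{\left(l,T \right)} = \frac{0 + T}{3 + \left(l + 3\right) \left(T + 2\right)} = \frac{T}{3 + \left(3 + l\right) \left(2 + T\right)} = \frac{T}{3 + \left(2 + T\right) \left(3 + l\right)}$)
$R{\left(-2,U{\left(4,0 \right)} \right)} - 435 = \frac{\frac{1}{2} \cdot 4}{9 + 2 \left(-2\right) + 3 \cdot \frac{1}{2} \cdot 4 + \frac{1}{2} \cdot 4 \left(-2\right)} - 435 = \frac{2}{9 - 4 + 3 \cdot 2 + 2 \left(-2\right)} - 435 = \frac{2}{9 - 4 + 6 - 4} - 435 = \frac{2}{7} - 435 = - \frac{3043}{7}$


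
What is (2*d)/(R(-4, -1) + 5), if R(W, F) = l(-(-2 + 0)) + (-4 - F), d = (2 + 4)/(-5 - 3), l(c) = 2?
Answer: -3/8 ≈ -0.37500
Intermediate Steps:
d = -3/4 (d = 6/(-8) = 6*(-1/8) = -3/4 ≈ -0.75000)
R(W, F) = -2 - F (R(W, F) = 2 + (-4 - F) = -2 - F)
(2*d)/(R(-4, -1) + 5) = (2*(-3/4))/((-2 - 1*(-1)) + 5) = -3/(2*((-2 + 1) + 5)) = -3/(2*(-1 + 5)) = -3/2/4 = -3/2*1/4 = -3/8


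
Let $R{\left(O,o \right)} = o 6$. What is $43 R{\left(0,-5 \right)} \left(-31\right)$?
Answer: $39990$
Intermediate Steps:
$R{\left(O,o \right)} = 6 o$
$43 R{\left(0,-5 \right)} \left(-31\right) = 43 \cdot 6 \left(-5\right) \left(-31\right) = 43 \left(-30\right) \left(-31\right) = \left(-1290\right) \left(-31\right) = 39990$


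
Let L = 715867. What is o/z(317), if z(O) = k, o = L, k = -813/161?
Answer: -115254587/813 ≈ -1.4176e+5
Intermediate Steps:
k = -813/161 (k = -813*1/161 = -813/161 ≈ -5.0497)
o = 715867
z(O) = -813/161
o/z(317) = 715867/(-813/161) = 715867*(-161/813) = -115254587/813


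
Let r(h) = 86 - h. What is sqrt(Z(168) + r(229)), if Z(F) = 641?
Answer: sqrt(498) ≈ 22.316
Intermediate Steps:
sqrt(Z(168) + r(229)) = sqrt(641 + (86 - 1*229)) = sqrt(641 + (86 - 229)) = sqrt(641 - 143) = sqrt(498)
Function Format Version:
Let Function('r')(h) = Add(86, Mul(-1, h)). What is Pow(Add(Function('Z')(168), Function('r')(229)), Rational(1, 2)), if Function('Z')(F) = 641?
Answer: Pow(498, Rational(1, 2)) ≈ 22.316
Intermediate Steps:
Pow(Add(Function('Z')(168), Function('r')(229)), Rational(1, 2)) = Pow(Add(641, Add(86, Mul(-1, 229))), Rational(1, 2)) = Pow(Add(641, Add(86, -229)), Rational(1, 2)) = Pow(Add(641, -143), Rational(1, 2)) = Pow(498, Rational(1, 2))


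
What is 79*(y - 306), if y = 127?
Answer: -14141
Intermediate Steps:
79*(y - 306) = 79*(127 - 306) = 79*(-179) = -14141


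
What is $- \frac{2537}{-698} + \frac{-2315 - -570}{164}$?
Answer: $- \frac{400971}{57236} \approx -7.0056$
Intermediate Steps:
$- \frac{2537}{-698} + \frac{-2315 - -570}{164} = \left(-2537\right) \left(- \frac{1}{698}\right) + \left(-2315 + 570\right) \frac{1}{164} = \frac{2537}{698} - \frac{1745}{164} = - \frac{400971}{57236}$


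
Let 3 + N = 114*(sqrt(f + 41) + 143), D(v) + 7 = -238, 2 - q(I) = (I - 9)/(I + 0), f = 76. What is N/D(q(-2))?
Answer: -16299/245 - 342*sqrt(13)/245 ≈ -71.560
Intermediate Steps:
q(I) = 2 - (-9 + I)/I (q(I) = 2 - (I - 9)/(I + 0) = 2 - (-9 + I)/I)
D(v) = -245 (D(v) = -7 - 238 = -245)
N = 16299 + 342*sqrt(13) (N = -3 + 114*(sqrt(76 + 41) + 143) = -3 + 114*(sqrt(117) + 143) = -3 + 114*(3*sqrt(13) + 143) = -3 + 114*(143 + 3*sqrt(13)) = -3 + (16302 + 342*sqrt(13)) = 16299 + 342*sqrt(13) ≈ 17532.)
N/D(q(-2)) = (16299 + 342*sqrt(13))/(-245) = (16299 + 342*sqrt(13))*(-1/245) = -16299/245 - 342*sqrt(13)/245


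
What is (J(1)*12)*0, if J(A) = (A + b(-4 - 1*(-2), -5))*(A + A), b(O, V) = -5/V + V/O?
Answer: 0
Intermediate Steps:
J(A) = 2*A*(7/2 + A) (J(A) = (A + (-5/(-5) - 5/(-4 - 1*(-2))))*(A + A) = (A + (-5*(-1/5) - 5/(-4 + 2)))*(2*A) = (A + (1 - 5/(-2)))*(2*A) = (A + (1 - 5*(-1/2)))*(2*A) = (A + (1 + 5/2))*(2*A) = (A + 7/2)*(2*A) = (7/2 + A)*(2*A) = 2*A*(7/2 + A))
(J(1)*12)*0 = ((1*(7 + 2*1))*12)*0 = ((1*(7 + 2))*12)*0 = ((1*9)*12)*0 = (9*12)*0 = 108*0 = 0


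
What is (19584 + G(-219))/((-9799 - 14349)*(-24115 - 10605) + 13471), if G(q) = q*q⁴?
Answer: -503756377515/838432031 ≈ -600.83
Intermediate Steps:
G(q) = q⁵
(19584 + G(-219))/((-9799 - 14349)*(-24115 - 10605) + 13471) = (19584 + (-219)⁵)/((-9799 - 14349)*(-24115 - 10605) + 13471) = (19584 - 503756397099)/(-24148*(-34720) + 13471) = -503756377515/(838418560 + 13471) = -503756377515/838432031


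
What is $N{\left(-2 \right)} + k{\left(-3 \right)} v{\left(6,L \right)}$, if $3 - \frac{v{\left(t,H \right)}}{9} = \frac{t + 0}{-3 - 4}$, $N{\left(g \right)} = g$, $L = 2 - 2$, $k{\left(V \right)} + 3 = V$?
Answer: $- \frac{1472}{7} \approx -210.29$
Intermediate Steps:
$k{\left(V \right)} = -3 + V$
$L = 0$ ($L = 2 - 2 = 0$)
$v{\left(t,H \right)} = 27 + \frac{9 t}{7}$ ($v{\left(t,H \right)} = 27 - 9 \frac{t + 0}{-3 - 4} = 27 - 9 \frac{t}{-7} = 27 - 9 t \left(- \frac{1}{7}\right) = 27 - 9 \left(- \frac{t}{7}\right) = 27 + \frac{9 t}{7}$)
$N{\left(-2 \right)} + k{\left(-3 \right)} v{\left(6,L \right)} = -2 + \left(-3 - 3\right) \left(27 + \frac{9}{7} \cdot 6\right) = -2 - 6 \left(27 + \frac{54}{7}\right) = -2 - \frac{1458}{7} = - \frac{1472}{7}$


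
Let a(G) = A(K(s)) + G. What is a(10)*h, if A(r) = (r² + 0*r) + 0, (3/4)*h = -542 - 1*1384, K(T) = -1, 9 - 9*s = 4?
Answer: -28248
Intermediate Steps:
s = 5/9 (s = 1 - ⅑*4 = 1 - 4/9 = 5/9 ≈ 0.55556)
h = -2568 (h = 4*(-542 - 1*1384)/3 = 4*(-542 - 1384)/3 = (4/3)*(-1926) = -2568)
A(r) = r² (A(r) = (r² + 0) + 0 = r² + 0 = r²)
a(G) = 1 + G (a(G) = (-1)² + G = 1 + G)
a(10)*h = (1 + 10)*(-2568) = 11*(-2568) = -28248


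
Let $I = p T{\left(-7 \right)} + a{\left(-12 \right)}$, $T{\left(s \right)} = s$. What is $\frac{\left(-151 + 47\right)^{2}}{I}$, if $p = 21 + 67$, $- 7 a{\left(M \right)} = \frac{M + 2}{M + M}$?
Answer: $- \frac{908544}{51749} \approx -17.557$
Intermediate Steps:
$a{\left(M \right)} = - \frac{2 + M}{14 M}$ ($a{\left(M \right)} = - \frac{\left(M + 2\right) \frac{1}{M + M}}{7} = - \frac{\left(2 + M\right) \frac{1}{2 M}}{7} = - \frac{\frac{1}{2} \frac{1}{M} \left(2 + M\right)}{7} = - \frac{2 + M}{14 M}$)
$p = 88$
$I = - \frac{51749}{84}$ ($I = 88 \left(-7\right) + \frac{-2 - -12}{14 \left(-12\right)} = -616 + \frac{1}{14} \left(- \frac{1}{12}\right) \left(-2 + 12\right) = -616 + \frac{1}{14} \left(- \frac{1}{12}\right) 10 = -616 - \frac{5}{84} = - \frac{51749}{84} \approx -616.06$)
$\frac{\left(-151 + 47\right)^{2}}{I} = \frac{\left(-151 + 47\right)^{2}}{- \frac{51749}{84}} = \left(-104\right)^{2} \left(- \frac{84}{51749}\right) = 10816 \left(- \frac{84}{51749}\right) = - \frac{908544}{51749}$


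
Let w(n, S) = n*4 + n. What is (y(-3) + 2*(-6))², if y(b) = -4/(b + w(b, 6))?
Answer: 11236/81 ≈ 138.72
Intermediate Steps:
w(n, S) = 5*n (w(n, S) = 4*n + n = 5*n)
y(b) = -2/(3*b) (y(b) = -4/(b + 5*b) = -4*1/(6*b) = -2/(3*b))
(y(-3) + 2*(-6))² = (-⅔/(-3) + 2*(-6))² = (-⅔*(-⅓) - 12)² = (2/9 - 12)² = (-106/9)² = 11236/81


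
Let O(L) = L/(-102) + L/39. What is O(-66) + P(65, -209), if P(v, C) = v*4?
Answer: 57229/221 ≈ 258.95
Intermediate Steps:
P(v, C) = 4*v
O(L) = 7*L/442 (O(L) = L*(-1/102) + L*(1/39) = -L/102 + L/39 = 7*L/442)
O(-66) + P(65, -209) = (7/442)*(-66) + 4*65 = -231/221 + 260 = 57229/221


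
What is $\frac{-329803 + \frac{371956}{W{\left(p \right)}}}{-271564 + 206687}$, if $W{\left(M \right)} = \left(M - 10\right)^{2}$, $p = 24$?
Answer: $\frac{16067358}{3178973} \approx 5.0543$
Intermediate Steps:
$W{\left(M \right)} = \left(-10 + M\right)^{2}$
$\frac{-329803 + \frac{371956}{W{\left(p \right)}}}{-271564 + 206687} = \frac{-329803 + \frac{371956}{\left(-10 + 24\right)^{2}}}{-271564 + 206687} = \frac{-329803 + \frac{371956}{14^{2}}}{-64877} = \left(-329803 + \frac{371956}{196}\right) \left(- \frac{1}{64877}\right) = \left(-329803 + 371956 \cdot \frac{1}{196}\right) \left(- \frac{1}{64877}\right) = \left(-329803 + \frac{92989}{49}\right) \left(- \frac{1}{64877}\right) = \left(- \frac{16067358}{49}\right) \left(- \frac{1}{64877}\right) = \frac{16067358}{3178973}$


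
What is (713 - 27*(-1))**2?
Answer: 547600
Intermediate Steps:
(713 - 27*(-1))**2 = (713 + 27)**2 = 740**2 = 547600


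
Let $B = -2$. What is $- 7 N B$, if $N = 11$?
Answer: $154$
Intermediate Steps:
$- 7 N B = \left(-7\right) 11 \left(-2\right) = \left(-77\right) \left(-2\right) = 154$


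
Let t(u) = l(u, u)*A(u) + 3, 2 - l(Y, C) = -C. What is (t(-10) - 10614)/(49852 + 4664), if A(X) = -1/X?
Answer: -53059/272580 ≈ -0.19465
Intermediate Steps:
l(Y, C) = 2 + C (l(Y, C) = 2 - (-1)*C = 2 + C)
t(u) = 3 - (2 + u)/u (t(u) = (2 + u)*(-1/u) + 3 = -(2 + u)/u + 3 = 3 - (2 + u)/u)
(t(-10) - 10614)/(49852 + 4664) = ((2 - 2/(-10)) - 10614)/(49852 + 4664) = ((2 - 2*(-⅒)) - 10614)/54516 = ((2 + ⅕) - 10614)*(1/54516) = (11/5 - 10614)*(1/54516) = -53059/5*1/54516 = -53059/272580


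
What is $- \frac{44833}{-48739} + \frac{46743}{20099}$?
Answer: $\frac{3179305544}{979605161} \approx 3.2455$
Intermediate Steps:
$- \frac{44833}{-48739} + \frac{46743}{20099} = \left(-44833\right) \left(- \frac{1}{48739}\right) + 46743 \cdot \frac{1}{20099} = \frac{44833}{48739} + \frac{46743}{20099} = \frac{3179305544}{979605161}$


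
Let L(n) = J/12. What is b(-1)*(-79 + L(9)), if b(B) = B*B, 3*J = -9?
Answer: -317/4 ≈ -79.250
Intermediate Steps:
J = -3 (J = (1/3)*(-9) = -3)
L(n) = -1/4 (L(n) = -3/12 = -3*1/12 = -1/4)
b(B) = B**2
b(-1)*(-79 + L(9)) = (-1)**2*(-79 - 1/4) = 1*(-317/4) = -317/4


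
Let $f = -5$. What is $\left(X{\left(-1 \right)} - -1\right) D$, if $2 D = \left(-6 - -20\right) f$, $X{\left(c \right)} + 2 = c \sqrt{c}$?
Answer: $35 + 35 i \approx 35.0 + 35.0 i$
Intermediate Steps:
$X{\left(c \right)} = -2 + c^{\frac{3}{2}}$ ($X{\left(c \right)} = -2 + c \sqrt{c} = -2 + c^{\frac{3}{2}}$)
$D = -35$ ($D = \frac{\left(-6 - -20\right) \left(-5\right)}{2} = \frac{\left(-6 + 20\right) \left(-5\right)}{2} = \frac{14 \left(-5\right)}{2} = \frac{1}{2} \left(-70\right) = -35$)
$\left(X{\left(-1 \right)} - -1\right) D = \left(\left(-2 + \left(-1\right)^{\frac{3}{2}}\right) - -1\right) \left(-35\right) = \left(\left(-2 - i\right) + 1\right) \left(-35\right) = \left(-1 - i\right) \left(-35\right) = 35 + 35 i$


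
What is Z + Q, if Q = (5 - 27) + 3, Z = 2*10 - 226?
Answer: -225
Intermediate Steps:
Z = -206 (Z = 20 - 226 = -206)
Q = -19 (Q = -22 + 3 = -19)
Z + Q = -206 - 19 = -225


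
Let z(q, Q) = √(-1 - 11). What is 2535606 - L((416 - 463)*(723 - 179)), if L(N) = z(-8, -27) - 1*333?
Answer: 2535939 - 2*I*√3 ≈ 2.5359e+6 - 3.4641*I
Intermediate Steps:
z(q, Q) = 2*I*√3 (z(q, Q) = √(-12) = 2*I*√3)
L(N) = -333 + 2*I*√3 (L(N) = 2*I*√3 - 1*333 = 2*I*√3 - 333 = -333 + 2*I*√3)
2535606 - L((416 - 463)*(723 - 179)) = 2535606 - (-333 + 2*I*√3) = 2535606 + (333 - 2*I*√3) = 2535939 - 2*I*√3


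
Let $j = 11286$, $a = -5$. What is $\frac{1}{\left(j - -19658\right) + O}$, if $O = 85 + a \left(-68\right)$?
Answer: $\frac{1}{31369} \approx 3.1879 \cdot 10^{-5}$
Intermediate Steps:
$O = 425$ ($O = 85 - -340 = 85 + 340 = 425$)
$\frac{1}{\left(j - -19658\right) + O} = \frac{1}{\left(11286 - -19658\right) + 425} = \frac{1}{\left(11286 + 19658\right) + 425} = \frac{1}{30944 + 425} = \frac{1}{31369}$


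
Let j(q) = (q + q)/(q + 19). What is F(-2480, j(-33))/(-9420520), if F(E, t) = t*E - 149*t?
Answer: 86757/65943640 ≈ 0.0013156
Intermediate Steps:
j(q) = 2*q/(19 + q) (j(q) = (2*q)/(19 + q) = 2*q/(19 + q))
F(E, t) = -149*t + E*t (F(E, t) = E*t - 149*t = -149*t + E*t)
F(-2480, j(-33))/(-9420520) = ((2*(-33)/(19 - 33))*(-149 - 2480))/(-9420520) = ((2*(-33)/(-14))*(-2629))*(-1/9420520) = ((2*(-33)*(-1/14))*(-2629))*(-1/9420520) = ((33/7)*(-2629))*(-1/9420520) = -86757/7*(-1/9420520) = 86757/65943640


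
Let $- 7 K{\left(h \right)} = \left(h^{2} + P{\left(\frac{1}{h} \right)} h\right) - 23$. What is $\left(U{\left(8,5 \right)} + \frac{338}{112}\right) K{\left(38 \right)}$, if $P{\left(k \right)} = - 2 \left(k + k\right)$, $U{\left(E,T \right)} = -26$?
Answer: $\frac{1823679}{392} \approx 4652.2$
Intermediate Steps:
$P{\left(k \right)} = - 4 k$ ($P{\left(k \right)} = - 2 \cdot 2 k = - 4 k$)
$K{\left(h \right)} = \frac{27}{7} - \frac{h^{2}}{7}$ ($K{\left(h \right)} = - \frac{\left(h^{2} + - \frac{4}{h} h\right) - 23}{7} = - \frac{\left(h^{2} - 4\right) - 23}{7} = - \frac{\left(-4 + h^{2}\right) - 23}{7} = - \frac{-27 + h^{2}}{7} = \frac{27}{7} - \frac{h^{2}}{7}$)
$\left(U{\left(8,5 \right)} + \frac{338}{112}\right) K{\left(38 \right)} = \left(-26 + \frac{338}{112}\right) \left(\frac{27}{7} - \frac{38^{2}}{7}\right) = \left(-26 + 338 \cdot \frac{1}{112}\right) \left(\frac{27}{7} - \frac{1444}{7}\right) = \left(-26 + \frac{169}{56}\right) \left(\frac{27}{7} - \frac{1444}{7}\right) = \left(- \frac{1287}{56}\right) \left(- \frac{1417}{7}\right) = \frac{1823679}{392}$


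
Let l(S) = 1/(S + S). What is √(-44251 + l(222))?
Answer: I*√2180866173/222 ≈ 210.36*I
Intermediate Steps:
l(S) = 1/(2*S)
√(-44251 + l(222)) = √(-44251 + (½)/222) = √(-44251 + (½)*(1/222)) = √(-44251 + 1/444) = √(-19647443/444) = I*√2180866173/222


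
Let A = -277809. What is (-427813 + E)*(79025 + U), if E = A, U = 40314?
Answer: -84208223858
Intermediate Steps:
E = -277809
(-427813 + E)*(79025 + U) = (-427813 - 277809)*(79025 + 40314) = -705622*119339 = -84208223858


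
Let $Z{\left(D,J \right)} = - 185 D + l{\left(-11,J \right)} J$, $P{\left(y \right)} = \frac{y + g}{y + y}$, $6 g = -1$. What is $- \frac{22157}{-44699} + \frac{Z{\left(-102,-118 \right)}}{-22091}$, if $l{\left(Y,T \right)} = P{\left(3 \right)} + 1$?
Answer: $- \frac{6232223401}{17774020962} \approx -0.35064$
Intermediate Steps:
$g = - \frac{1}{6}$ ($g = \frac{1}{6} \left(-1\right) = - \frac{1}{6} \approx -0.16667$)
$P{\left(y \right)} = \frac{- \frac{1}{6} + y}{2 y}$ ($P{\left(y \right)} = \frac{y - \frac{1}{6}}{y + y} = \frac{- \frac{1}{6} + y}{2 y}$)
$l{\left(Y,T \right)} = \frac{53}{36}$ ($l{\left(Y,T \right)} = \frac{-1 + 6 \cdot 3}{12 \cdot 3} + 1 = \frac{1}{12} \cdot \frac{1}{3} \left(-1 + 18\right) + 1 = \frac{1}{12} \cdot \frac{1}{3} \cdot 17 + 1 = \frac{17}{36} + 1 = \frac{53}{36}$)
$Z{\left(D,J \right)} = - 185 D + \frac{53 J}{36}$
$- \frac{22157}{-44699} + \frac{Z{\left(-102,-118 \right)}}{-22091} = - \frac{22157}{-44699} + \frac{\left(-185\right) \left(-102\right) + \frac{53}{36} \left(-118\right)}{-22091} = \left(-22157\right) \left(- \frac{1}{44699}\right) + \left(18870 - \frac{3127}{18}\right) \left(- \frac{1}{22091}\right) = \frac{22157}{44699} + \frac{336533}{18} \left(- \frac{1}{22091}\right) = \frac{22157}{44699} - \frac{336533}{397638} = - \frac{6232223401}{17774020962}$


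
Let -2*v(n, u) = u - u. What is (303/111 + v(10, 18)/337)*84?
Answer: 8484/37 ≈ 229.30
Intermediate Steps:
v(n, u) = 0 (v(n, u) = -(u - u)/2 = -½*0 = 0)
(303/111 + v(10, 18)/337)*84 = (303/111 + 0/337)*84 = (303*(1/111) + 0*(1/337))*84 = (101/37 + 0)*84 = (101/37)*84 = 8484/37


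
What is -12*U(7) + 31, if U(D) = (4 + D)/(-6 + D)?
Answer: -101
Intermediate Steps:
U(D) = (4 + D)/(-6 + D)
-12*U(7) + 31 = -12*(4 + 7)/(-6 + 7) + 31 = -12*11/1 + 31 = -12*11 + 31 = -132 + 31 = -101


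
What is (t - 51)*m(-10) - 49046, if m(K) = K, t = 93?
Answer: -49466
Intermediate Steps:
(t - 51)*m(-10) - 49046 = (93 - 51)*(-10) - 49046 = 42*(-10) - 49046 = -420 - 49046 = -49466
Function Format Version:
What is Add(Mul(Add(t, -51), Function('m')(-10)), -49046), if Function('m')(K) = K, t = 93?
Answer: -49466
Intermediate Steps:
Add(Mul(Add(t, -51), Function('m')(-10)), -49046) = Add(Mul(Add(93, -51), -10), -49046) = Add(Mul(42, -10), -49046) = Add(-420, -49046) = -49466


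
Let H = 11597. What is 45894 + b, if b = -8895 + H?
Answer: 48596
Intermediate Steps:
b = 2702 (b = -8895 + 11597 = 2702)
45894 + b = 45894 + 2702 = 48596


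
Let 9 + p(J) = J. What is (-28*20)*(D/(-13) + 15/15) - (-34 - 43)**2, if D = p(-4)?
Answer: -7049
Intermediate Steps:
p(J) = -9 + J
D = -13 (D = -9 - 4 = -13)
(-28*20)*(D/(-13) + 15/15) - (-34 - 43)**2 = (-28*20)*(-13/(-13) + 15/15) - (-34 - 43)**2 = -560*(-13*(-1/13) + 15*(1/15)) - 1*(-77)**2 = -560*(1 + 1) - 1*5929 = -560*2 - 5929 = -1120 - 5929 = -7049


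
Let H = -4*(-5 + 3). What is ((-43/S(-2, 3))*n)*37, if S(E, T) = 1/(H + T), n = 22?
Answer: -385022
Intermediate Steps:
H = 8 (H = -4*(-2) = 8)
S(E, T) = 1/(8 + T)
((-43/S(-2, 3))*n)*37 = (-43/(1/(8 + 3))*22)*37 = (-43/(1/11)*22)*37 = (-43/1/11*22)*37 = (-43*11*22)*37 = -473*22*37 = -10406*37 = -385022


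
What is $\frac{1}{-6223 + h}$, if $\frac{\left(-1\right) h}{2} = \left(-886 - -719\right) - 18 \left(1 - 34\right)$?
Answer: $- \frac{1}{7077} \approx -0.0001413$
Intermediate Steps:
$h = -854$ ($h = - 2 \left(\left(-886 - -719\right) - 18 \left(1 - 34\right)\right) = - 2 \left(\left(-886 + 719\right) - 18 \left(-33\right)\right) = - 2 \left(-167 - -594\right) = - 2 \left(-167 + 594\right) = \left(-2\right) 427 = -854$)
$\frac{1}{-6223 + h} = \frac{1}{-6223 - 854} = \frac{1}{-7077} = - \frac{1}{7077}$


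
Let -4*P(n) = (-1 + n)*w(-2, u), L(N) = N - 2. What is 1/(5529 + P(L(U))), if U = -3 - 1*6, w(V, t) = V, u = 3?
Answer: 1/5523 ≈ 0.00018106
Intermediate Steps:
U = -9 (U = -3 - 6 = -9)
L(N) = -2 + N
P(n) = -1/2 + n/2 (P(n) = -(-1 + n)*(-2)/4 = -(2 - 2*n)/4 = -1/2 + n/2)
1/(5529 + P(L(U))) = 1/(5529 + (-1/2 + (-2 - 9)/2)) = 1/(5529 + (-1/2 + (1/2)*(-11))) = 1/(5529 + (-1/2 - 11/2)) = 1/(5529 - 6) = 1/5523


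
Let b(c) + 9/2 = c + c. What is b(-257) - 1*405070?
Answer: -811177/2 ≈ -4.0559e+5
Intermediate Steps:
b(c) = -9/2 + 2*c (b(c) = -9/2 + (c + c) = -9/2 + 2*c)
b(-257) - 1*405070 = (-9/2 + 2*(-257)) - 1*405070 = (-9/2 - 514) - 405070 = -1037/2 - 405070 = -811177/2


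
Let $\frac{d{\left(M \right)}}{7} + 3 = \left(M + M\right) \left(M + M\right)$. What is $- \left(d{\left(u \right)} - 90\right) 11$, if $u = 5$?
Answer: $-6479$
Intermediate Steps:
$d{\left(M \right)} = -21 + 28 M^{2}$ ($d{\left(M \right)} = -21 + 7 \left(M + M\right) \left(M + M\right) = -21 + 7 \cdot 2 M 2 M = -21 + 7 \cdot 4 M^{2} = -21 + 28 M^{2}$)
$- \left(d{\left(u \right)} - 90\right) 11 = - \left(\left(-21 + 28 \cdot 5^{2}\right) - 90\right) 11 = - \left(\left(-21 + 28 \cdot 25\right) - 90\right) 11 = - \left(\left(-21 + 700\right) - 90\right) 11 = - \left(679 - 90\right) 11 = - 589 \cdot 11 = \left(-1\right) 6479 = -6479$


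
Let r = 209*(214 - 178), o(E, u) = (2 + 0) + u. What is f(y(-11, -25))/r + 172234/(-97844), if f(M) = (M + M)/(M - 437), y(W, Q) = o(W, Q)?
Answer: -3239697079/1840445640 ≈ -1.7603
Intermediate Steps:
o(E, u) = 2 + u
y(W, Q) = 2 + Q
f(M) = 2*M/(-437 + M) (f(M) = (2*M)/(-437 + M) = 2*M/(-437 + M))
r = 7524 (r = 209*36 = 7524)
f(y(-11, -25))/r + 172234/(-97844) = (2*(2 - 25)/(-437 + (2 - 25)))/7524 + 172234/(-97844) = (2*(-23)/(-437 - 23))*(1/7524) + 172234*(-1/97844) = (2*(-23)/(-460))*(1/7524) - 86117/48922 = (2*(-23)*(-1/460))*(1/7524) - 86117/48922 = (⅒)*(1/7524) - 86117/48922 = 1/75240 - 86117/48922 = -3239697079/1840445640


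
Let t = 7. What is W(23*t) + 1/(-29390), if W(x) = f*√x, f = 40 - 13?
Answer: -1/29390 + 27*√161 ≈ 342.59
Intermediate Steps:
f = 27
W(x) = 27*√x
W(23*t) + 1/(-29390) = 27*√(23*7) + 1/(-29390) = 27*√161 - 1/29390 = -1/29390 + 27*√161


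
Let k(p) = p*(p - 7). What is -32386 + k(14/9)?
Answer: -2623952/81 ≈ -32394.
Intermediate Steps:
k(p) = p*(-7 + p)
-32386 + k(14/9) = -32386 + (14/9)*(-7 + 14/9) = -32386 + (14*(⅑))*(-7 + 14*(⅑)) = -32386 + 14*(-7 + 14/9)/9 = -32386 + (14/9)*(-49/9) = -32386 - 686/81 = -2623952/81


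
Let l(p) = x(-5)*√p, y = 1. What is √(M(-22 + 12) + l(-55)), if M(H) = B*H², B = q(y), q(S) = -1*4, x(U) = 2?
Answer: √(-400 + 2*I*√55) ≈ 0.3707 + 20.003*I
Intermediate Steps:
q(S) = -4
B = -4
l(p) = 2*√p
M(H) = -4*H²
√(M(-22 + 12) + l(-55)) = √(-4*(-22 + 12)² + 2*√(-55)) = √(-4*(-10)² + 2*(I*√55)) = √(-4*100 + 2*I*√55) = √(-400 + 2*I*√55)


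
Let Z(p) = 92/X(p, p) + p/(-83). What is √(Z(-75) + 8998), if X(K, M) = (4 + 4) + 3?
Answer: √7508178755/913 ≈ 94.907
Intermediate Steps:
X(K, M) = 11 (X(K, M) = 8 + 3 = 11)
Z(p) = 92/11 - p/83 (Z(p) = 92/11 + p/(-83) = 92*(1/11) + p*(-1/83) = 92/11 - p/83)
√(Z(-75) + 8998) = √((92/11 - 1/83*(-75)) + 8998) = √((92/11 + 75/83) + 8998) = √(8461/913 + 8998) = √(8223635/913) = √7508178755/913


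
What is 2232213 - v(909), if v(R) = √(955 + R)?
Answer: 2232213 - 2*√466 ≈ 2.2322e+6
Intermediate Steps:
2232213 - v(909) = 2232213 - √(955 + 909) = 2232213 - √1864 = 2232213 - 2*√466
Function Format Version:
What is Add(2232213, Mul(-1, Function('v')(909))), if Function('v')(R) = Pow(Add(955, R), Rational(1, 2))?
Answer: Add(2232213, Mul(-2, Pow(466, Rational(1, 2)))) ≈ 2.2322e+6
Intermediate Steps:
Add(2232213, Mul(-1, Function('v')(909))) = Add(2232213, Mul(-1, Pow(Add(955, 909), Rational(1, 2)))) = Add(2232213, Mul(-1, Pow(1864, Rational(1, 2)))) = Add(2232213, Mul(-1, Mul(2, Pow(466, Rational(1, 2))))) = Add(2232213, Mul(-2, Pow(466, Rational(1, 2))))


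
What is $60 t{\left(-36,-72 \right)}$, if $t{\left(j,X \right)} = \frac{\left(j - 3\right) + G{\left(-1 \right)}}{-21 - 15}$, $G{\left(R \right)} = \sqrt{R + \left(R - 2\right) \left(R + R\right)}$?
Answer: $65 - \frac{5 \sqrt{5}}{3} \approx 61.273$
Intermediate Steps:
$G{\left(R \right)} = \sqrt{R + 2 R \left(-2 + R\right)}$ ($G{\left(R \right)} = \sqrt{R + \left(-2 + R\right) 2 R} = \sqrt{R + 2 R \left(-2 + R\right)}$)
$t{\left(j,X \right)} = \frac{1}{12} - \frac{j}{36} - \frac{\sqrt{5}}{36}$ ($t{\left(j,X \right)} = \frac{\left(j - 3\right) + \sqrt{- (-3 + 2 \left(-1\right))}}{-21 - 15} = \frac{\left(-3 + j\right) + \sqrt{- (-3 - 2)}}{-36} = \left(\left(-3 + j\right) + \sqrt{\left(-1\right) \left(-5\right)}\right) \left(- \frac{1}{36}\right) = \left(\left(-3 + j\right) + \sqrt{5}\right) \left(- \frac{1}{36}\right) = \left(-3 + j + \sqrt{5}\right) \left(- \frac{1}{36}\right) = \frac{1}{12} - \frac{j}{36} - \frac{\sqrt{5}}{36}$)
$60 t{\left(-36,-72 \right)} = 60 \left(\frac{1}{12} - -1 - \frac{\sqrt{5}}{36}\right) = 60 \left(\frac{1}{12} + 1 - \frac{\sqrt{5}}{36}\right) = 60 \left(\frac{13}{12} - \frac{\sqrt{5}}{36}\right) = 65 - \frac{5 \sqrt{5}}{3}$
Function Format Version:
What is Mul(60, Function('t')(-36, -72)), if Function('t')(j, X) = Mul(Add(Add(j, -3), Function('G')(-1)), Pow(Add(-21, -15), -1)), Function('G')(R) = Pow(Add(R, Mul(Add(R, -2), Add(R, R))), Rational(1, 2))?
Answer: Add(65, Mul(Rational(-5, 3), Pow(5, Rational(1, 2)))) ≈ 61.273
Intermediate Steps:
Function('G')(R) = Pow(Add(R, Mul(2, R, Add(-2, R))), Rational(1, 2)) (Function('G')(R) = Pow(Add(R, Mul(Add(-2, R), Mul(2, R))), Rational(1, 2)) = Pow(Add(R, Mul(2, R, Add(-2, R))), Rational(1, 2)))
Function('t')(j, X) = Add(Rational(1, 12), Mul(Rational(-1, 36), j), Mul(Rational(-1, 36), Pow(5, Rational(1, 2)))) (Function('t')(j, X) = Mul(Add(Add(j, -3), Pow(Mul(-1, Add(-3, Mul(2, -1))), Rational(1, 2))), Pow(Add(-21, -15), -1)) = Mul(Add(Add(-3, j), Pow(Mul(-1, Add(-3, -2)), Rational(1, 2))), Pow(-36, -1)) = Mul(Add(Add(-3, j), Pow(Mul(-1, -5), Rational(1, 2))), Rational(-1, 36)) = Mul(Add(Add(-3, j), Pow(5, Rational(1, 2))), Rational(-1, 36)) = Mul(Add(-3, j, Pow(5, Rational(1, 2))), Rational(-1, 36)) = Add(Rational(1, 12), Mul(Rational(-1, 36), j), Mul(Rational(-1, 36), Pow(5, Rational(1, 2)))))
Mul(60, Function('t')(-36, -72)) = Mul(60, Add(Rational(1, 12), Mul(Rational(-1, 36), -36), Mul(Rational(-1, 36), Pow(5, Rational(1, 2))))) = Mul(60, Add(Rational(1, 12), 1, Mul(Rational(-1, 36), Pow(5, Rational(1, 2))))) = Mul(60, Add(Rational(13, 12), Mul(Rational(-1, 36), Pow(5, Rational(1, 2))))) = Add(65, Mul(Rational(-5, 3), Pow(5, Rational(1, 2))))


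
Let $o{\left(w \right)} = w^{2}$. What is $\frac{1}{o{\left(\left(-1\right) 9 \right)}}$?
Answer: $\frac{1}{81} \approx 0.012346$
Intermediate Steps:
$\frac{1}{o{\left(\left(-1\right) 9 \right)}} = \frac{1}{\left(\left(-1\right) 9\right)^{2}} = \frac{1}{\left(-9\right)^{2}} = \frac{1}{81}$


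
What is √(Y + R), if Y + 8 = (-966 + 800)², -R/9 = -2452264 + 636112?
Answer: 2*√4093229 ≈ 4046.3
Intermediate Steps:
R = 16345368 (R = -9*(-2452264 + 636112) = -9*(-1816152) = 16345368)
Y = 27548 (Y = -8 + (-966 + 800)² = -8 + (-166)² = -8 + 27556 = 27548)
√(Y + R) = √(27548 + 16345368) = √16372916 = 2*√4093229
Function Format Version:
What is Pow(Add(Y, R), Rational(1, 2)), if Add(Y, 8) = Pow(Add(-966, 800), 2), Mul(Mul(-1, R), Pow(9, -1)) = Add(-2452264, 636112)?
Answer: Mul(2, Pow(4093229, Rational(1, 2))) ≈ 4046.3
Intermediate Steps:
R = 16345368 (R = Mul(-9, Add(-2452264, 636112)) = Mul(-9, -1816152) = 16345368)
Y = 27548 (Y = Add(-8, Pow(Add(-966, 800), 2)) = Add(-8, Pow(-166, 2)) = Add(-8, 27556) = 27548)
Pow(Add(Y, R), Rational(1, 2)) = Pow(Add(27548, 16345368), Rational(1, 2)) = Pow(16372916, Rational(1, 2)) = Mul(2, Pow(4093229, Rational(1, 2)))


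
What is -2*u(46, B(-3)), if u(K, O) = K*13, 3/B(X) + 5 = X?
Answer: -1196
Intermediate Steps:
B(X) = 3/(-5 + X)
u(K, O) = 13*K
-2*u(46, B(-3)) = -26*46 = -2*598 = -1196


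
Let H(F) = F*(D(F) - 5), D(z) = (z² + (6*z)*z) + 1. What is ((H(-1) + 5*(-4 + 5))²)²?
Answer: 16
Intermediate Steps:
D(z) = 1 + 7*z² (D(z) = (z² + 6*z²) + 1 = 7*z² + 1 = 1 + 7*z²)
H(F) = F*(-4 + 7*F²) (H(F) = F*((1 + 7*F²) - 5) = F*(-4 + 7*F²))
((H(-1) + 5*(-4 + 5))²)² = ((-(-4 + 7*(-1)²) + 5*(-4 + 5))²)² = ((-(-4 + 7*1) + 5*1)²)² = ((-(-4 + 7) + 5)²)² = ((-1*3 + 5)²)² = ((-3 + 5)²)² = (2²)² = 4² = 16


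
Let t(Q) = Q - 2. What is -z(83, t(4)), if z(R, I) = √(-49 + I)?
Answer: -I*√47 ≈ -6.8557*I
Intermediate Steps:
t(Q) = -2 + Q
-z(83, t(4)) = -√(-49 + (-2 + 4)) = -√(-49 + 2) = -√(-47) = -I*√47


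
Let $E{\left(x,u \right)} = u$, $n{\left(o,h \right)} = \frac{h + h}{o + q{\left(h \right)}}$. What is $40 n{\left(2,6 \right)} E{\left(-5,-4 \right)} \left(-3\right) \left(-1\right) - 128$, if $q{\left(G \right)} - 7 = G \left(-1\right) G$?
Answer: $\frac{256}{3} \approx 85.333$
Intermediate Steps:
$q{\left(G \right)} = 7 - G^{2}$ ($q{\left(G \right)} = 7 + G \left(-1\right) G = 7 + - G G = 7 - G^{2}$)
$n{\left(o,h \right)} = \frac{2 h}{7 + o - h^{2}}$ ($n{\left(o,h \right)} = \frac{h + h}{o - \left(-7 + h^{2}\right)} = \frac{2 h}{7 + o - h^{2}}$)
$40 n{\left(2,6 \right)} E{\left(-5,-4 \right)} \left(-3\right) \left(-1\right) - 128 = 40 \cdot 2 \cdot 6 \frac{1}{7 + 2 - 6^{2}} \left(\left(-4\right) \left(-3\right)\right) \left(-1\right) - 128 = 40 \cdot 2 \cdot 6 \frac{1}{7 + 2 - 36} \cdot 12 \left(-1\right) - 128 = 40 \cdot 2 \cdot 6 \frac{1}{-27} \cdot 12 \left(-1\right) - 128 = 40 \cdot 2 \cdot 6 \left(- \frac{1}{27}\right) 12 \left(-1\right) - 128 = 40 \left(- \frac{4}{9}\right) 12 \left(-1\right) - 128 = 40 \left(\left(- \frac{16}{3}\right) \left(-1\right)\right) - 128 = 40 \cdot \frac{16}{3} - 128 = \frac{640}{3} - 128 = \frac{256}{3}$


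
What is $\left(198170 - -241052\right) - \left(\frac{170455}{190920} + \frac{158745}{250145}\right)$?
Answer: $\frac{839046090890137}{1910307336} \approx 4.3922 \cdot 10^{5}$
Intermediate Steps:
$\left(198170 - -241052\right) - \left(\frac{170455}{190920} + \frac{158745}{250145}\right) = \left(198170 + 241052\right) - \left(170455 \cdot \frac{1}{190920} + 158745 \cdot \frac{1}{250145}\right) = 439222 - \left(\frac{34091}{38184} + \frac{31749}{50029}\right) = 439222 - \frac{2917842455}{1910307336} = \frac{839046090890137}{1910307336}$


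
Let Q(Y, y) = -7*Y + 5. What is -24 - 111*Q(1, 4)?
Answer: 198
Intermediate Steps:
Q(Y, y) = 5 - 7*Y
-24 - 111*Q(1, 4) = -24 - 111*(5 - 7*1) = -24 - 111*(5 - 7) = -24 - 111*(-2) = -24 + 222 = 198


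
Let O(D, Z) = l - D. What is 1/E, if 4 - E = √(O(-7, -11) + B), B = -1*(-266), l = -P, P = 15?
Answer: -2/121 - √258/242 ≈ -0.082902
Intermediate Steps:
l = -15 (l = -1*15 = -15)
B = 266
O(D, Z) = -15 - D
E = 4 - √258 (E = 4 - √((-15 - 1*(-7)) + 266) = 4 - √((-15 + 7) + 266) = 4 - √(-8 + 266) = 4 - √258 ≈ -12.062)
1/E = 1/(4 - √258)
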